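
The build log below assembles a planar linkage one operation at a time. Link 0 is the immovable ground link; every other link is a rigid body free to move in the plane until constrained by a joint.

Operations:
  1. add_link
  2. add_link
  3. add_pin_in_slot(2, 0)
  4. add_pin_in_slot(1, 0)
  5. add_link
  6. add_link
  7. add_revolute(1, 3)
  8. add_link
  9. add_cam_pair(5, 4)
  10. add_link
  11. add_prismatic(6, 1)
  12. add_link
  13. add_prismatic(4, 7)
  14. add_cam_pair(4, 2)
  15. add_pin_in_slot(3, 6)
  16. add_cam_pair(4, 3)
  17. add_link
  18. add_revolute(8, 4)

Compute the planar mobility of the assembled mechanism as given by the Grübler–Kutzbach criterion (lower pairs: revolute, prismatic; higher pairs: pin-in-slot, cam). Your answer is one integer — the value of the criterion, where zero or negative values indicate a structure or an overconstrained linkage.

link 0 = ground. State L|J1|J2 = 1|0|0
+link1  2|0|0
+link2  3|0|0
PS(2,0) f=2→J2  3|0|1
PS(1,0) f=2→J2  3|0|2
+link3  4|0|2
+link4  5|0|2
R(1,3) f=1→J1  5|1|2
+link5  6|1|2
C(5,4) f=2→J2  6|1|3
+link6  7|1|3
P(6,1) f=1→J1  7|2|3
+link7  8|2|3
P(4,7) f=1→J1  8|3|3
C(4,2) f=2→J2  8|3|4
PS(3,6) f=2→J2  8|3|5
C(4,3) f=2→J2  8|3|6
+link8  9|3|6
R(8,4) f=1→J1  9|4|6
M = 3(9−1)−2·4−6 = 24−8−6 = 10

M = 10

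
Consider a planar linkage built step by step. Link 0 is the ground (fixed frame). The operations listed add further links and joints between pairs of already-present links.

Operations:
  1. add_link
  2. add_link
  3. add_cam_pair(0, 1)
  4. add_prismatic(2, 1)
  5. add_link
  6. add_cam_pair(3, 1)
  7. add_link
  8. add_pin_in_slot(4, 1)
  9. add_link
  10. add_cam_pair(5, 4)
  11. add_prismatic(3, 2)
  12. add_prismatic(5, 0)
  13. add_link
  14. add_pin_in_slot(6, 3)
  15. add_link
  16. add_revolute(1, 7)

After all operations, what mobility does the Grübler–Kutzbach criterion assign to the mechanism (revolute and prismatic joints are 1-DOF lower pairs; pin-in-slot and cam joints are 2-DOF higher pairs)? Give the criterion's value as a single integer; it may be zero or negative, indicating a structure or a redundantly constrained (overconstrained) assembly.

L=1 J1=0 J2=0
add link → L=2 J1=0 J2=0
add link → L=3 J1=0 J2=0
C@0,1 dof=2 J2 → L=3 J1=0 J2=1
P@2,1 dof=1 J1 → L=3 J1=1 J2=1
add link → L=4 J1=1 J2=1
C@3,1 dof=2 J2 → L=4 J1=1 J2=2
add link → L=5 J1=1 J2=2
PS@4,1 dof=2 J2 → L=5 J1=1 J2=3
add link → L=6 J1=1 J2=3
C@5,4 dof=2 J2 → L=6 J1=1 J2=4
P@3,2 dof=1 J1 → L=6 J1=2 J2=4
P@5,0 dof=1 J1 → L=6 J1=3 J2=4
add link → L=7 J1=3 J2=4
PS@6,3 dof=2 J2 → L=7 J1=3 J2=5
add link → L=8 J1=3 J2=5
R@1,7 dof=1 J1 → L=8 J1=4 J2=5
M=3(L−1)−2J1−J2=3·7−2·4−5=8

M = 8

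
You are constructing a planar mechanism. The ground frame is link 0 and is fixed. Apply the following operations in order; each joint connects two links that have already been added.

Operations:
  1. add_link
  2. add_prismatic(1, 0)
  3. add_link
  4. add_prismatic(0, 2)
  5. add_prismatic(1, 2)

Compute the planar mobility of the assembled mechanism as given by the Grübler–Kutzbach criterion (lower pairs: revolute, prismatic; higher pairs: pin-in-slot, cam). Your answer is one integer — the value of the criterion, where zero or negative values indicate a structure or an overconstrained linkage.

(L,J1,J2)=(1,0,0); link0 fixed
link1: (2,0,0)
P 1-0 [J1]: (2,1,0)
link2: (3,1,0)
P 0-2 [J1]: (3,2,0)
P 1-2 [J1]: (3,3,0)
Grübler: 3·2 − 2·3 − 0 = 0

M = 0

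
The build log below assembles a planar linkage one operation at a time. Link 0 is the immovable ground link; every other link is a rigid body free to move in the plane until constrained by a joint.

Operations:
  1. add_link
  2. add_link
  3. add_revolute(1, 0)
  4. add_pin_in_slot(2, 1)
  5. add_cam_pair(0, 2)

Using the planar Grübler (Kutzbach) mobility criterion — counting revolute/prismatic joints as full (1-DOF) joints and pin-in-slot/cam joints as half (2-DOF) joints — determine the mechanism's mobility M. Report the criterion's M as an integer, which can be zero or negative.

M = 2

[1;0;0] (link 0 is ground)
L+ [2;0;0]
L+ [3;0;0]
R(1,0)∈J1 [3;1;0]
PS(2,1)∈J2 [3;1;1]
C(0,2)∈J2 [3;1;2]
mobility = 6 − 2 − 2 = 2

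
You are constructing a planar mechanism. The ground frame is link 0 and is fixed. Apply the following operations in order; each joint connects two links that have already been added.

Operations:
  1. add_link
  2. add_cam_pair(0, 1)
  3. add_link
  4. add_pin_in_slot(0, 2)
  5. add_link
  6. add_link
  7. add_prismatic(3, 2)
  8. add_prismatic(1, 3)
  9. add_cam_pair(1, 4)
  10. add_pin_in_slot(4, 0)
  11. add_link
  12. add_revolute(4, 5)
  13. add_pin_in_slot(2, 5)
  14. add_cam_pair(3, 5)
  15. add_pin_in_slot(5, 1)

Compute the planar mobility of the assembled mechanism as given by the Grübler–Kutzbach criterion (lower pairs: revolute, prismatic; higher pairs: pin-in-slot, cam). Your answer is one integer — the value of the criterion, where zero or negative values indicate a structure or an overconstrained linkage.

link 0 = ground. State L|J1|J2 = 1|0|0
+link1  2|0|0
C(0,1) f=2→J2  2|0|1
+link2  3|0|1
PS(0,2) f=2→J2  3|0|2
+link3  4|0|2
+link4  5|0|2
P(3,2) f=1→J1  5|1|2
P(1,3) f=1→J1  5|2|2
C(1,4) f=2→J2  5|2|3
PS(4,0) f=2→J2  5|2|4
+link5  6|2|4
R(4,5) f=1→J1  6|3|4
PS(2,5) f=2→J2  6|3|5
C(3,5) f=2→J2  6|3|6
PS(5,1) f=2→J2  6|3|7
M = 3(6−1)−2·3−7 = 15−6−7 = 2

M = 2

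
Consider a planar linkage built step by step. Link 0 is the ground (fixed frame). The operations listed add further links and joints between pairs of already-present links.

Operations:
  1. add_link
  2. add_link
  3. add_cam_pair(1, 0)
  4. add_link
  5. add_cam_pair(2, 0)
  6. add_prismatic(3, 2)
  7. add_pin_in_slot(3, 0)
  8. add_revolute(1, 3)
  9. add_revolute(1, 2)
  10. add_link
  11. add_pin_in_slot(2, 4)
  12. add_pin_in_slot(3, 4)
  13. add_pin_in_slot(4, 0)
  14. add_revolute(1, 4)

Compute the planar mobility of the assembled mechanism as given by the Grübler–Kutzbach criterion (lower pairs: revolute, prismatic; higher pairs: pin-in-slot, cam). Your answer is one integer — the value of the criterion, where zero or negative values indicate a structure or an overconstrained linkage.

L=1 J1=0 J2=0
add link → L=2 J1=0 J2=0
add link → L=3 J1=0 J2=0
C@1,0 dof=2 J2 → L=3 J1=0 J2=1
add link → L=4 J1=0 J2=1
C@2,0 dof=2 J2 → L=4 J1=0 J2=2
P@3,2 dof=1 J1 → L=4 J1=1 J2=2
PS@3,0 dof=2 J2 → L=4 J1=1 J2=3
R@1,3 dof=1 J1 → L=4 J1=2 J2=3
R@1,2 dof=1 J1 → L=4 J1=3 J2=3
add link → L=5 J1=3 J2=3
PS@2,4 dof=2 J2 → L=5 J1=3 J2=4
PS@3,4 dof=2 J2 → L=5 J1=3 J2=5
PS@4,0 dof=2 J2 → L=5 J1=3 J2=6
R@1,4 dof=1 J1 → L=5 J1=4 J2=6
M=3(L−1)−2J1−J2=3·4−2·4−6=-2

M = -2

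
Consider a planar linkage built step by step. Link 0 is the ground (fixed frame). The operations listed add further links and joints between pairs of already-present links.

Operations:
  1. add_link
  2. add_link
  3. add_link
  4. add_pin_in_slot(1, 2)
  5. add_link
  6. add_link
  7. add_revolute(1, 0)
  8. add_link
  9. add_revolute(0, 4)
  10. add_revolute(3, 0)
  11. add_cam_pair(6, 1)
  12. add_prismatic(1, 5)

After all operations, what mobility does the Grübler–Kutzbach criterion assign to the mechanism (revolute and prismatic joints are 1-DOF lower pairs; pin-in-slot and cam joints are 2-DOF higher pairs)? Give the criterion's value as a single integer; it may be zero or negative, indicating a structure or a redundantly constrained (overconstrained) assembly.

(L,J1,J2)=(1,0,0); link0 fixed
link1: (2,0,0)
link2: (3,0,0)
link3: (4,0,0)
PS 1-2 [J2]: (4,0,1)
link4: (5,0,1)
link5: (6,0,1)
R 1-0 [J1]: (6,1,1)
link6: (7,1,1)
R 0-4 [J1]: (7,2,1)
R 3-0 [J1]: (7,3,1)
C 6-1 [J2]: (7,3,2)
P 1-5 [J1]: (7,4,2)
Grübler: 3·6 − 2·4 − 2 = 8

M = 8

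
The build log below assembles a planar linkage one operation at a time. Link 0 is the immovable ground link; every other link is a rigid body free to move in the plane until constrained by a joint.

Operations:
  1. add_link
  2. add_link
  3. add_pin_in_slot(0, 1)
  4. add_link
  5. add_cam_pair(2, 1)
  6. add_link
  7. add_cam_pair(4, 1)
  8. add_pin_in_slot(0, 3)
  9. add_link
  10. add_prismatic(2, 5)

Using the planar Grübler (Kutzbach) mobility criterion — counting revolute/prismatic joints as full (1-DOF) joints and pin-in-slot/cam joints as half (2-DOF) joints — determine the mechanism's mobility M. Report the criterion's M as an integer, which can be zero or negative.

M = 9

(L,J1,J2)=(1,0,0); link0 fixed
link1: (2,0,0)
link2: (3,0,0)
PS 0-1 [J2]: (3,0,1)
link3: (4,0,1)
C 2-1 [J2]: (4,0,2)
link4: (5,0,2)
C 4-1 [J2]: (5,0,3)
PS 0-3 [J2]: (5,0,4)
link5: (6,0,4)
P 2-5 [J1]: (6,1,4)
Grübler: 3·5 − 2·1 − 4 = 9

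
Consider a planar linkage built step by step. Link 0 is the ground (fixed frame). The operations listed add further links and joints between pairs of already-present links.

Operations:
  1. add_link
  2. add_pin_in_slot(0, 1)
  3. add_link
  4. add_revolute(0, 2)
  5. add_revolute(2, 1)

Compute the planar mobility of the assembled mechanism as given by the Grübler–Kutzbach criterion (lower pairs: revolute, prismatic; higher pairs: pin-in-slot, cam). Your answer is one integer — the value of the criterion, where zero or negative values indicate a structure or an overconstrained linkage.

M = 1

(L,J1,J2)=(1,0,0); link0 fixed
link1: (2,0,0)
PS 0-1 [J2]: (2,0,1)
link2: (3,0,1)
R 0-2 [J1]: (3,1,1)
R 2-1 [J1]: (3,2,1)
Grübler: 3·2 − 2·2 − 1 = 1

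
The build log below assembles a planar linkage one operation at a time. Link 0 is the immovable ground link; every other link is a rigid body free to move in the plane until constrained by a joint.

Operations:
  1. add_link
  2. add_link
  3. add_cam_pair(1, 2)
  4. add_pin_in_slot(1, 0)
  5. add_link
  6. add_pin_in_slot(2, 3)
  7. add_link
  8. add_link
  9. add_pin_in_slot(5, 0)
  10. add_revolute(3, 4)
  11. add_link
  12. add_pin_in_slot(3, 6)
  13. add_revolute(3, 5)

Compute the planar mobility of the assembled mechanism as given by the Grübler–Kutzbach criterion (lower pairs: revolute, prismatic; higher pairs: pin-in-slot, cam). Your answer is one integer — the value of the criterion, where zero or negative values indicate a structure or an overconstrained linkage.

M = 9

L=1 J1=0 J2=0
add link → L=2 J1=0 J2=0
add link → L=3 J1=0 J2=0
C@1,2 dof=2 J2 → L=3 J1=0 J2=1
PS@1,0 dof=2 J2 → L=3 J1=0 J2=2
add link → L=4 J1=0 J2=2
PS@2,3 dof=2 J2 → L=4 J1=0 J2=3
add link → L=5 J1=0 J2=3
add link → L=6 J1=0 J2=3
PS@5,0 dof=2 J2 → L=6 J1=0 J2=4
R@3,4 dof=1 J1 → L=6 J1=1 J2=4
add link → L=7 J1=1 J2=4
PS@3,6 dof=2 J2 → L=7 J1=1 J2=5
R@3,5 dof=1 J1 → L=7 J1=2 J2=5
M=3(L−1)−2J1−J2=3·6−2·2−5=9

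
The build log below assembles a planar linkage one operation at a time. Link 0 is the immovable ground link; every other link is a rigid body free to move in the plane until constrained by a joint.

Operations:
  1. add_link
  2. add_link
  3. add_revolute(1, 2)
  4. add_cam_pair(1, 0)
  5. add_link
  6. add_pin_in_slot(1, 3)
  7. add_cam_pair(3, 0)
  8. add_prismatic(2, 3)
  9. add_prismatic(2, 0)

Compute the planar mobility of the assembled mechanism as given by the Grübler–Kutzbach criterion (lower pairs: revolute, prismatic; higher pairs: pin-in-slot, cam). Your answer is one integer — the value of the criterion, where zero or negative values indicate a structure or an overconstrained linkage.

ground; <1,0,0>
#1 <2,0,0>
#2 <3,0,0>
R:1↔2 J1 <3,1,0>
C:1↔0 J2 <3,1,1>
#3 <4,1,1>
PS:1↔3 J2 <4,1,2>
C:3↔0 J2 <4,1,3>
P:2↔3 J1 <4,2,3>
P:2↔0 J1 <4,3,3>
3×3 − 2×3 − 1×3 = 0

M = 0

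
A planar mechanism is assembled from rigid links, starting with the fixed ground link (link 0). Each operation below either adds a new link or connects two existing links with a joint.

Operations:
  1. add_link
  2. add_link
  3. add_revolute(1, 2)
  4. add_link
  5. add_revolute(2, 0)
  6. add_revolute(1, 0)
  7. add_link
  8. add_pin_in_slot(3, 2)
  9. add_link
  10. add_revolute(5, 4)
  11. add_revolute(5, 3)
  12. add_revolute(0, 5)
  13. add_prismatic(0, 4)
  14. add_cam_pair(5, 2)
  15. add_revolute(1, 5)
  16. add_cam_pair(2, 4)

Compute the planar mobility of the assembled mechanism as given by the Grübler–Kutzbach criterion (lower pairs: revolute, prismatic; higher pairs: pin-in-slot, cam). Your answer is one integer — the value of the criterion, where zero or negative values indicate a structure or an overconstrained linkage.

L=1 J1=0 J2=0
add link → L=2 J1=0 J2=0
add link → L=3 J1=0 J2=0
R@1,2 dof=1 J1 → L=3 J1=1 J2=0
add link → L=4 J1=1 J2=0
R@2,0 dof=1 J1 → L=4 J1=2 J2=0
R@1,0 dof=1 J1 → L=4 J1=3 J2=0
add link → L=5 J1=3 J2=0
PS@3,2 dof=2 J2 → L=5 J1=3 J2=1
add link → L=6 J1=3 J2=1
R@5,4 dof=1 J1 → L=6 J1=4 J2=1
R@5,3 dof=1 J1 → L=6 J1=5 J2=1
R@0,5 dof=1 J1 → L=6 J1=6 J2=1
P@0,4 dof=1 J1 → L=6 J1=7 J2=1
C@5,2 dof=2 J2 → L=6 J1=7 J2=2
R@1,5 dof=1 J1 → L=6 J1=8 J2=2
C@2,4 dof=2 J2 → L=6 J1=8 J2=3
M=3(L−1)−2J1−J2=3·5−2·8−3=-4

M = -4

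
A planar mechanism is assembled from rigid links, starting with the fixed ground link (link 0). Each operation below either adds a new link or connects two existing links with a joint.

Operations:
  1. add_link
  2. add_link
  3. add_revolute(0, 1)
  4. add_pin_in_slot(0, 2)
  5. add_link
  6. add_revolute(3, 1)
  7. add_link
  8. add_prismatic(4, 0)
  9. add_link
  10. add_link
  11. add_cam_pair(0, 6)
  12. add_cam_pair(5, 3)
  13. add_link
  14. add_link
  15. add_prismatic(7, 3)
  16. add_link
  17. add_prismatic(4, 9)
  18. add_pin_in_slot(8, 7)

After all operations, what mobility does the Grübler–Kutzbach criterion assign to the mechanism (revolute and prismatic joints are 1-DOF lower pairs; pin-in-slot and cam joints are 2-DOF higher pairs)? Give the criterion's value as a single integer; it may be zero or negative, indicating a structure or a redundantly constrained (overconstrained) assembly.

M = 13

ground; <1,0,0>
#1 <2,0,0>
#2 <3,0,0>
R:0↔1 J1 <3,1,0>
PS:0↔2 J2 <3,1,1>
#3 <4,1,1>
R:3↔1 J1 <4,2,1>
#4 <5,2,1>
P:4↔0 J1 <5,3,1>
#5 <6,3,1>
#6 <7,3,1>
C:0↔6 J2 <7,3,2>
C:5↔3 J2 <7,3,3>
#7 <8,3,3>
#8 <9,3,3>
P:7↔3 J1 <9,4,3>
#9 <10,4,3>
P:4↔9 J1 <10,5,3>
PS:8↔7 J2 <10,5,4>
3×9 − 2×5 − 1×4 = 13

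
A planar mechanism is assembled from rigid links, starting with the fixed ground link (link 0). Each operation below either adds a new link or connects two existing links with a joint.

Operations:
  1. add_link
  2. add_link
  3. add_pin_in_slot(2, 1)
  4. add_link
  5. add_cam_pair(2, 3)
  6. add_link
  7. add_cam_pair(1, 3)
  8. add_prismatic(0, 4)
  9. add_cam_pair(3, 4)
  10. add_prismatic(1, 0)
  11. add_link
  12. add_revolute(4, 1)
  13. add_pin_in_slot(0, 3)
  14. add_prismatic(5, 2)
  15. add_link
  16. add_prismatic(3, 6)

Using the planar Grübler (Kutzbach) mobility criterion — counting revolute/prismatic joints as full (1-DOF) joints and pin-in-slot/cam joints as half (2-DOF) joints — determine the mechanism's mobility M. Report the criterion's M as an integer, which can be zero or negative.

(L,J1,J2)=(1,0,0); link0 fixed
link1: (2,0,0)
link2: (3,0,0)
PS 2-1 [J2]: (3,0,1)
link3: (4,0,1)
C 2-3 [J2]: (4,0,2)
link4: (5,0,2)
C 1-3 [J2]: (5,0,3)
P 0-4 [J1]: (5,1,3)
C 3-4 [J2]: (5,1,4)
P 1-0 [J1]: (5,2,4)
link5: (6,2,4)
R 4-1 [J1]: (6,3,4)
PS 0-3 [J2]: (6,3,5)
P 5-2 [J1]: (6,4,5)
link6: (7,4,5)
P 3-6 [J1]: (7,5,5)
Grübler: 3·6 − 2·5 − 5 = 3

M = 3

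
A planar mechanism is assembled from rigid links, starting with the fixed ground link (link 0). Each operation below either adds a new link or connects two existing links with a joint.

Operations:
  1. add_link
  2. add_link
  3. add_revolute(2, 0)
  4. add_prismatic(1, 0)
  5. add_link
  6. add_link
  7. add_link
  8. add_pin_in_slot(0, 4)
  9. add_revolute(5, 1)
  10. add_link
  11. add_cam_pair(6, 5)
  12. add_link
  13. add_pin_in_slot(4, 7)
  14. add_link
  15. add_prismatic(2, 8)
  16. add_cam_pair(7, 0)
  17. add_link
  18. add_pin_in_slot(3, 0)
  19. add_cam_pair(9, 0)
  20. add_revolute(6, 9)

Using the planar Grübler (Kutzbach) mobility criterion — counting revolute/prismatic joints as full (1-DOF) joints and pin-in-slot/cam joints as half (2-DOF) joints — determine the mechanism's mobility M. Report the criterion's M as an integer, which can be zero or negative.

M = 11

L=1 J1=0 J2=0
add link → L=2 J1=0 J2=0
add link → L=3 J1=0 J2=0
R@2,0 dof=1 J1 → L=3 J1=1 J2=0
P@1,0 dof=1 J1 → L=3 J1=2 J2=0
add link → L=4 J1=2 J2=0
add link → L=5 J1=2 J2=0
add link → L=6 J1=2 J2=0
PS@0,4 dof=2 J2 → L=6 J1=2 J2=1
R@5,1 dof=1 J1 → L=6 J1=3 J2=1
add link → L=7 J1=3 J2=1
C@6,5 dof=2 J2 → L=7 J1=3 J2=2
add link → L=8 J1=3 J2=2
PS@4,7 dof=2 J2 → L=8 J1=3 J2=3
add link → L=9 J1=3 J2=3
P@2,8 dof=1 J1 → L=9 J1=4 J2=3
C@7,0 dof=2 J2 → L=9 J1=4 J2=4
add link → L=10 J1=4 J2=4
PS@3,0 dof=2 J2 → L=10 J1=4 J2=5
C@9,0 dof=2 J2 → L=10 J1=4 J2=6
R@6,9 dof=1 J1 → L=10 J1=5 J2=6
M=3(L−1)−2J1−J2=3·9−2·5−6=11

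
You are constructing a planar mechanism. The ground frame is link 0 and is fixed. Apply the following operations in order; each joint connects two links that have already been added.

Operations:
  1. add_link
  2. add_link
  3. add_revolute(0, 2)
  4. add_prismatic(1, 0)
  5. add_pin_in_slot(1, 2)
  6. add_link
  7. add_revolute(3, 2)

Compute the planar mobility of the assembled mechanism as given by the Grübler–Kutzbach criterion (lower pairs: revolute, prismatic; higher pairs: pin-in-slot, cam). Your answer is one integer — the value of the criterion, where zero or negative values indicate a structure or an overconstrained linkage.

link 0 = ground. State L|J1|J2 = 1|0|0
+link1  2|0|0
+link2  3|0|0
R(0,2) f=1→J1  3|1|0
P(1,0) f=1→J1  3|2|0
PS(1,2) f=2→J2  3|2|1
+link3  4|2|1
R(3,2) f=1→J1  4|3|1
M = 3(4−1)−2·3−1 = 9−6−1 = 2

M = 2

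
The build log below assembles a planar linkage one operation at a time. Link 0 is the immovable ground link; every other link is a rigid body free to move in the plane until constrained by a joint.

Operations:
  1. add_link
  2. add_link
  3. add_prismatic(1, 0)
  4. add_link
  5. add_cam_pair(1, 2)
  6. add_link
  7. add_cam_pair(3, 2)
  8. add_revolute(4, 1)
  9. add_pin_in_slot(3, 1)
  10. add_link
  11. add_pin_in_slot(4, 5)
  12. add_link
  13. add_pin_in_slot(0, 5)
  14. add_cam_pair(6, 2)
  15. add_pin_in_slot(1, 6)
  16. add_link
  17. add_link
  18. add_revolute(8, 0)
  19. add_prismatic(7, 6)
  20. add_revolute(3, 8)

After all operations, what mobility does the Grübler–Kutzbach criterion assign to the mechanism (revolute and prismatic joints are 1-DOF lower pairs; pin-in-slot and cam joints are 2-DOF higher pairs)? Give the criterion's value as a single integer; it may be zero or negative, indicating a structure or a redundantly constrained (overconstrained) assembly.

M = 7

ground; <1,0,0>
#1 <2,0,0>
#2 <3,0,0>
P:1↔0 J1 <3,1,0>
#3 <4,1,0>
C:1↔2 J2 <4,1,1>
#4 <5,1,1>
C:3↔2 J2 <5,1,2>
R:4↔1 J1 <5,2,2>
PS:3↔1 J2 <5,2,3>
#5 <6,2,3>
PS:4↔5 J2 <6,2,4>
#6 <7,2,4>
PS:0↔5 J2 <7,2,5>
C:6↔2 J2 <7,2,6>
PS:1↔6 J2 <7,2,7>
#7 <8,2,7>
#8 <9,2,7>
R:8↔0 J1 <9,3,7>
P:7↔6 J1 <9,4,7>
R:3↔8 J1 <9,5,7>
3×8 − 2×5 − 1×7 = 7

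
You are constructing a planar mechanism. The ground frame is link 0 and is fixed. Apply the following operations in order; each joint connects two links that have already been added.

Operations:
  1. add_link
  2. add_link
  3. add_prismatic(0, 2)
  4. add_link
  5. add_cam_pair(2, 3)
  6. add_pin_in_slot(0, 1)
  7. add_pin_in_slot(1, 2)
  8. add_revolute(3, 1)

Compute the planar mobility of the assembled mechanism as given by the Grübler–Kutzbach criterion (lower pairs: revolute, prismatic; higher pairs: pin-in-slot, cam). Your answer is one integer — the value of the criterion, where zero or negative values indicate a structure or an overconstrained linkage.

M = 2

[1;0;0] (link 0 is ground)
L+ [2;0;0]
L+ [3;0;0]
P(0,2)∈J1 [3;1;0]
L+ [4;1;0]
C(2,3)∈J2 [4;1;1]
PS(0,1)∈J2 [4;1;2]
PS(1,2)∈J2 [4;1;3]
R(3,1)∈J1 [4;2;3]
mobility = 9 − 4 − 3 = 2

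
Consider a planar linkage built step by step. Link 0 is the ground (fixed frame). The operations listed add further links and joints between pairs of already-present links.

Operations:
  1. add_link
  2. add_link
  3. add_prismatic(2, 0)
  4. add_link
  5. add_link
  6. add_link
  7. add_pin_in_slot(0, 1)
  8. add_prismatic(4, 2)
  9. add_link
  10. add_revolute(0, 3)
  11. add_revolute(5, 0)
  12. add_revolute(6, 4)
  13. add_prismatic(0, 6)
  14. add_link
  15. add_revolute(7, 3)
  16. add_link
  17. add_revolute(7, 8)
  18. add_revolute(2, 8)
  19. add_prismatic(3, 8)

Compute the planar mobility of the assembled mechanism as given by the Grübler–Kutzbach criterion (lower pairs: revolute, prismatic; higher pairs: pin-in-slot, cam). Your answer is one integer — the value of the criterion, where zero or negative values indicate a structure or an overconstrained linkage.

M = 3

L=1 J1=0 J2=0
add link → L=2 J1=0 J2=0
add link → L=3 J1=0 J2=0
P@2,0 dof=1 J1 → L=3 J1=1 J2=0
add link → L=4 J1=1 J2=0
add link → L=5 J1=1 J2=0
add link → L=6 J1=1 J2=0
PS@0,1 dof=2 J2 → L=6 J1=1 J2=1
P@4,2 dof=1 J1 → L=6 J1=2 J2=1
add link → L=7 J1=2 J2=1
R@0,3 dof=1 J1 → L=7 J1=3 J2=1
R@5,0 dof=1 J1 → L=7 J1=4 J2=1
R@6,4 dof=1 J1 → L=7 J1=5 J2=1
P@0,6 dof=1 J1 → L=7 J1=6 J2=1
add link → L=8 J1=6 J2=1
R@7,3 dof=1 J1 → L=8 J1=7 J2=1
add link → L=9 J1=7 J2=1
R@7,8 dof=1 J1 → L=9 J1=8 J2=1
R@2,8 dof=1 J1 → L=9 J1=9 J2=1
P@3,8 dof=1 J1 → L=9 J1=10 J2=1
M=3(L−1)−2J1−J2=3·8−2·10−1=3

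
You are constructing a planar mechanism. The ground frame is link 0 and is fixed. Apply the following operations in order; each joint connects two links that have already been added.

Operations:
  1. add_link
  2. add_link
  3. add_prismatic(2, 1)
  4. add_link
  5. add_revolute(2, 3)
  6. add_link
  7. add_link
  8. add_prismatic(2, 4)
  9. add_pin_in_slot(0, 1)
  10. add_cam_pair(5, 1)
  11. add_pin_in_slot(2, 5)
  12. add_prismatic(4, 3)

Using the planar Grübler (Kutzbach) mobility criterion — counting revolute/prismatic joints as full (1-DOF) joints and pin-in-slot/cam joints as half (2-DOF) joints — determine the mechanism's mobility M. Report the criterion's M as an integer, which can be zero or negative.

L=1 J1=0 J2=0
add link → L=2 J1=0 J2=0
add link → L=3 J1=0 J2=0
P@2,1 dof=1 J1 → L=3 J1=1 J2=0
add link → L=4 J1=1 J2=0
R@2,3 dof=1 J1 → L=4 J1=2 J2=0
add link → L=5 J1=2 J2=0
add link → L=6 J1=2 J2=0
P@2,4 dof=1 J1 → L=6 J1=3 J2=0
PS@0,1 dof=2 J2 → L=6 J1=3 J2=1
C@5,1 dof=2 J2 → L=6 J1=3 J2=2
PS@2,5 dof=2 J2 → L=6 J1=3 J2=3
P@4,3 dof=1 J1 → L=6 J1=4 J2=3
M=3(L−1)−2J1−J2=3·5−2·4−3=4

M = 4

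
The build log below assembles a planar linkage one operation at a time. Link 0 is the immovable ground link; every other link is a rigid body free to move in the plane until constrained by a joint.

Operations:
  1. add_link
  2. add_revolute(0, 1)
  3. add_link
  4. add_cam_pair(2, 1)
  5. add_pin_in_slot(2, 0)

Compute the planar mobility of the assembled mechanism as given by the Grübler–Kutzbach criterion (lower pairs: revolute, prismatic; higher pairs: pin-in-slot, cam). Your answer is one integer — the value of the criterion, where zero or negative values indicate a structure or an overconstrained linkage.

M = 2

link 0 = ground. State L|J1|J2 = 1|0|0
+link1  2|0|0
R(0,1) f=1→J1  2|1|0
+link2  3|1|0
C(2,1) f=2→J2  3|1|1
PS(2,0) f=2→J2  3|1|2
M = 3(3−1)−2·1−2 = 6−2−2 = 2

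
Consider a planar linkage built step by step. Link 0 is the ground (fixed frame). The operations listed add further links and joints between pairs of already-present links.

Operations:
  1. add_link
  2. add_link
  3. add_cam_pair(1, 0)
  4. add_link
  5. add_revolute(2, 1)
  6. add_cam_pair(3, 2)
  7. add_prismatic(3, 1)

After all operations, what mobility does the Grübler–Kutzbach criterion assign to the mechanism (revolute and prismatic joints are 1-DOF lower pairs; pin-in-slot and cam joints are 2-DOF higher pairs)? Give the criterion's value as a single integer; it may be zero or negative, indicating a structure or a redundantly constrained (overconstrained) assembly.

M = 3

[1;0;0] (link 0 is ground)
L+ [2;0;0]
L+ [3;0;0]
C(1,0)∈J2 [3;0;1]
L+ [4;0;1]
R(2,1)∈J1 [4;1;1]
C(3,2)∈J2 [4;1;2]
P(3,1)∈J1 [4;2;2]
mobility = 9 − 4 − 2 = 3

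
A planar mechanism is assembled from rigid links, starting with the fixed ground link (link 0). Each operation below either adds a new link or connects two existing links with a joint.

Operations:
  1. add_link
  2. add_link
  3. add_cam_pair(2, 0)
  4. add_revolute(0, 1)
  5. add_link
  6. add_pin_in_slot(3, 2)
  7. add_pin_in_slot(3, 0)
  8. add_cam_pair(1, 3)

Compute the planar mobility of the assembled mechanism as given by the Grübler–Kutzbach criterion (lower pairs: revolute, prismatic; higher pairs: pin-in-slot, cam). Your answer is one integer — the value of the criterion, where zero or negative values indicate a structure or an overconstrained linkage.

M = 3

ground; <1,0,0>
#1 <2,0,0>
#2 <3,0,0>
C:2↔0 J2 <3,0,1>
R:0↔1 J1 <3,1,1>
#3 <4,1,1>
PS:3↔2 J2 <4,1,2>
PS:3↔0 J2 <4,1,3>
C:1↔3 J2 <4,1,4>
3×3 − 2×1 − 1×4 = 3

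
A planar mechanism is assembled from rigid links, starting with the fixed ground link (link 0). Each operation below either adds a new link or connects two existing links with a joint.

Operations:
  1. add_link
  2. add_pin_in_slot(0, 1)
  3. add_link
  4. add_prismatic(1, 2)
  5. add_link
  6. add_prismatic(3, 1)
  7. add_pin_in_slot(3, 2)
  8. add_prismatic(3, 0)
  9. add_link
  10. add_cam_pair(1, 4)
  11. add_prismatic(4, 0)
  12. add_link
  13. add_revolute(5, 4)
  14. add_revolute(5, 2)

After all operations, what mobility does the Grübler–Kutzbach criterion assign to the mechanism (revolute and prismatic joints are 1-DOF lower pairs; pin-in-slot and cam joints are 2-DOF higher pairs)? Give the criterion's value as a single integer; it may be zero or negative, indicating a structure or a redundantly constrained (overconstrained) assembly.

[1;0;0] (link 0 is ground)
L+ [2;0;0]
PS(0,1)∈J2 [2;0;1]
L+ [3;0;1]
P(1,2)∈J1 [3;1;1]
L+ [4;1;1]
P(3,1)∈J1 [4;2;1]
PS(3,2)∈J2 [4;2;2]
P(3,0)∈J1 [4;3;2]
L+ [5;3;2]
C(1,4)∈J2 [5;3;3]
P(4,0)∈J1 [5;4;3]
L+ [6;4;3]
R(5,4)∈J1 [6;5;3]
R(5,2)∈J1 [6;6;3]
mobility = 15 − 12 − 3 = 0

M = 0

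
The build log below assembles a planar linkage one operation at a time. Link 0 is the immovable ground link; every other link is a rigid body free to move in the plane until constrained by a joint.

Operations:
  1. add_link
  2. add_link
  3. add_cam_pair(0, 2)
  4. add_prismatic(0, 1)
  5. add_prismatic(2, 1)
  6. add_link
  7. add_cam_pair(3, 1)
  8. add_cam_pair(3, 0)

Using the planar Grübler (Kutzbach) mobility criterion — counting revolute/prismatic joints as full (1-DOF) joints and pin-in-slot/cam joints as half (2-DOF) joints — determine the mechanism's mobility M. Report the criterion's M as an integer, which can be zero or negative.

(L,J1,J2)=(1,0,0); link0 fixed
link1: (2,0,0)
link2: (3,0,0)
C 0-2 [J2]: (3,0,1)
P 0-1 [J1]: (3,1,1)
P 2-1 [J1]: (3,2,1)
link3: (4,2,1)
C 3-1 [J2]: (4,2,2)
C 3-0 [J2]: (4,2,3)
Grübler: 3·3 − 2·2 − 3 = 2

M = 2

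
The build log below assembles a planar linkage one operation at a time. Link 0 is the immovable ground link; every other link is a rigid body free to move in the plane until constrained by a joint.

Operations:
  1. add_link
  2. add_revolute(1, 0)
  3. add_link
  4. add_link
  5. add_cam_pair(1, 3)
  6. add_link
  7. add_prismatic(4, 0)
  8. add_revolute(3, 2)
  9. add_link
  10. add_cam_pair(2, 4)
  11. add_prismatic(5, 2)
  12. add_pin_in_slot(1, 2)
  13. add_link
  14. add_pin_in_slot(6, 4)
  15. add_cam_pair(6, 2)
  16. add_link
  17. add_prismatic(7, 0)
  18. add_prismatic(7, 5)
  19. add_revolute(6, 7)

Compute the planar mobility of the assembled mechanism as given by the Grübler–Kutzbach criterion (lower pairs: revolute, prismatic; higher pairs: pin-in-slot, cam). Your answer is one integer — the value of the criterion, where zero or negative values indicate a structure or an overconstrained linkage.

M = 2

L=1 J1=0 J2=0
add link → L=2 J1=0 J2=0
R@1,0 dof=1 J1 → L=2 J1=1 J2=0
add link → L=3 J1=1 J2=0
add link → L=4 J1=1 J2=0
C@1,3 dof=2 J2 → L=4 J1=1 J2=1
add link → L=5 J1=1 J2=1
P@4,0 dof=1 J1 → L=5 J1=2 J2=1
R@3,2 dof=1 J1 → L=5 J1=3 J2=1
add link → L=6 J1=3 J2=1
C@2,4 dof=2 J2 → L=6 J1=3 J2=2
P@5,2 dof=1 J1 → L=6 J1=4 J2=2
PS@1,2 dof=2 J2 → L=6 J1=4 J2=3
add link → L=7 J1=4 J2=3
PS@6,4 dof=2 J2 → L=7 J1=4 J2=4
C@6,2 dof=2 J2 → L=7 J1=4 J2=5
add link → L=8 J1=4 J2=5
P@7,0 dof=1 J1 → L=8 J1=5 J2=5
P@7,5 dof=1 J1 → L=8 J1=6 J2=5
R@6,7 dof=1 J1 → L=8 J1=7 J2=5
M=3(L−1)−2J1−J2=3·7−2·7−5=2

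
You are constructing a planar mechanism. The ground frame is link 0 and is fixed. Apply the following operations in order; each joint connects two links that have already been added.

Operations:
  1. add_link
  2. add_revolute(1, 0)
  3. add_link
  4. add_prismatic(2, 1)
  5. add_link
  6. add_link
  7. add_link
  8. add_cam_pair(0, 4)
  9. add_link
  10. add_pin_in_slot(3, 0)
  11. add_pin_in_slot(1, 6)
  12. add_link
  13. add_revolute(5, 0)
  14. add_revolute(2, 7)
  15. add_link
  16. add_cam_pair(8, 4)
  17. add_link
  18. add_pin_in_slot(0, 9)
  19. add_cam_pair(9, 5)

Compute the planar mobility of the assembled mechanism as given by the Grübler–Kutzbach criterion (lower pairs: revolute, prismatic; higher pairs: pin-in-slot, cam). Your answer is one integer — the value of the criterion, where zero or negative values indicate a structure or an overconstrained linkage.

[1;0;0] (link 0 is ground)
L+ [2;0;0]
R(1,0)∈J1 [2;1;0]
L+ [3;1;0]
P(2,1)∈J1 [3;2;0]
L+ [4;2;0]
L+ [5;2;0]
L+ [6;2;0]
C(0,4)∈J2 [6;2;1]
L+ [7;2;1]
PS(3,0)∈J2 [7;2;2]
PS(1,6)∈J2 [7;2;3]
L+ [8;2;3]
R(5,0)∈J1 [8;3;3]
R(2,7)∈J1 [8;4;3]
L+ [9;4;3]
C(8,4)∈J2 [9;4;4]
L+ [10;4;4]
PS(0,9)∈J2 [10;4;5]
C(9,5)∈J2 [10;4;6]
mobility = 27 − 8 − 6 = 13

M = 13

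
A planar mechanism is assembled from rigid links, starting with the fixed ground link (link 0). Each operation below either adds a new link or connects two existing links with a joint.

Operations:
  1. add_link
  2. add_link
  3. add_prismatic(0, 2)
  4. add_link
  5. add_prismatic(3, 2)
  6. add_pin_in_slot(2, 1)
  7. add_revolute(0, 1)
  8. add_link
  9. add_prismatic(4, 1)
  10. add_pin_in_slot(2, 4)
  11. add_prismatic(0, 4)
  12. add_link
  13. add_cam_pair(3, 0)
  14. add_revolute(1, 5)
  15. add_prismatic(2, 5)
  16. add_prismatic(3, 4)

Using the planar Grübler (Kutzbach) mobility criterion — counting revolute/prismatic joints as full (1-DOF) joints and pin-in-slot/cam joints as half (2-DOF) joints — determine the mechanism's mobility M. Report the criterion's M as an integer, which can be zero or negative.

(L,J1,J2)=(1,0,0); link0 fixed
link1: (2,0,0)
link2: (3,0,0)
P 0-2 [J1]: (3,1,0)
link3: (4,1,0)
P 3-2 [J1]: (4,2,0)
PS 2-1 [J2]: (4,2,1)
R 0-1 [J1]: (4,3,1)
link4: (5,3,1)
P 4-1 [J1]: (5,4,1)
PS 2-4 [J2]: (5,4,2)
P 0-4 [J1]: (5,5,2)
link5: (6,5,2)
C 3-0 [J2]: (6,5,3)
R 1-5 [J1]: (6,6,3)
P 2-5 [J1]: (6,7,3)
P 3-4 [J1]: (6,8,3)
Grübler: 3·5 − 2·8 − 3 = -4

M = -4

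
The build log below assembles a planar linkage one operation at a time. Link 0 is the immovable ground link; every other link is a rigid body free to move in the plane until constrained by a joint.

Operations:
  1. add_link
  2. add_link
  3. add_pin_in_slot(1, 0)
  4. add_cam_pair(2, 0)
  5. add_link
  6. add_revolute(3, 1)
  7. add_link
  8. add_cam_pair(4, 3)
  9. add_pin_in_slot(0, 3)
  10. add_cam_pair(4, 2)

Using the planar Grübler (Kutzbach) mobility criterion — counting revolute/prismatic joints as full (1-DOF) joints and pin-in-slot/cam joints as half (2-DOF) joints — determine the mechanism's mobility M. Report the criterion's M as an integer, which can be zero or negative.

M = 5

link 0 = ground. State L|J1|J2 = 1|0|0
+link1  2|0|0
+link2  3|0|0
PS(1,0) f=2→J2  3|0|1
C(2,0) f=2→J2  3|0|2
+link3  4|0|2
R(3,1) f=1→J1  4|1|2
+link4  5|1|2
C(4,3) f=2→J2  5|1|3
PS(0,3) f=2→J2  5|1|4
C(4,2) f=2→J2  5|1|5
M = 3(5−1)−2·1−5 = 12−2−5 = 5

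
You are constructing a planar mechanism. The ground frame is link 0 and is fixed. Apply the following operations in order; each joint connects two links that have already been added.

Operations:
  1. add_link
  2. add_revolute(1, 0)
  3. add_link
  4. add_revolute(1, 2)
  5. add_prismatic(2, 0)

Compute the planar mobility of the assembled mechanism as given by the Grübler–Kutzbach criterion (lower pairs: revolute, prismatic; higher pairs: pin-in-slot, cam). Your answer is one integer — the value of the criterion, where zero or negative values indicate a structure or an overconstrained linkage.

[1;0;0] (link 0 is ground)
L+ [2;0;0]
R(1,0)∈J1 [2;1;0]
L+ [3;1;0]
R(1,2)∈J1 [3;2;0]
P(2,0)∈J1 [3;3;0]
mobility = 6 − 6 − 0 = 0

M = 0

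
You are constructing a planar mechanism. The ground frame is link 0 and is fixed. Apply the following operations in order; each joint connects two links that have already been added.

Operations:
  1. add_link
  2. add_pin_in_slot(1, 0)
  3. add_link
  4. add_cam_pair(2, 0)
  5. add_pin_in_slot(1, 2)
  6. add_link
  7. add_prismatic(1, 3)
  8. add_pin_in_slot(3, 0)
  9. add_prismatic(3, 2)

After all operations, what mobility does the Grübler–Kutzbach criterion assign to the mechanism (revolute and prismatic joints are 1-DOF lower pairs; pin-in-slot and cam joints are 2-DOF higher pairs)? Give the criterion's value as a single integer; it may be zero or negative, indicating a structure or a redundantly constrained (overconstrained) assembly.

M = 1

ground; <1,0,0>
#1 <2,0,0>
PS:1↔0 J2 <2,0,1>
#2 <3,0,1>
C:2↔0 J2 <3,0,2>
PS:1↔2 J2 <3,0,3>
#3 <4,0,3>
P:1↔3 J1 <4,1,3>
PS:3↔0 J2 <4,1,4>
P:3↔2 J1 <4,2,4>
3×3 − 2×2 − 1×4 = 1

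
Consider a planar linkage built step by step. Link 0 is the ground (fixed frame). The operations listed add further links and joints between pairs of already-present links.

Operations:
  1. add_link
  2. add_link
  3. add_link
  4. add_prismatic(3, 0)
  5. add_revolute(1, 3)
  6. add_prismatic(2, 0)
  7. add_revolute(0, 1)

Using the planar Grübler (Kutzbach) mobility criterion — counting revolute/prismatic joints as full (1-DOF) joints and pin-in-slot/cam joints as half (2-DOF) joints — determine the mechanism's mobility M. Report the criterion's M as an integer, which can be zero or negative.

ground; <1,0,0>
#1 <2,0,0>
#2 <3,0,0>
#3 <4,0,0>
P:3↔0 J1 <4,1,0>
R:1↔3 J1 <4,2,0>
P:2↔0 J1 <4,3,0>
R:0↔1 J1 <4,4,0>
3×3 − 2×4 − 1×0 = 1

M = 1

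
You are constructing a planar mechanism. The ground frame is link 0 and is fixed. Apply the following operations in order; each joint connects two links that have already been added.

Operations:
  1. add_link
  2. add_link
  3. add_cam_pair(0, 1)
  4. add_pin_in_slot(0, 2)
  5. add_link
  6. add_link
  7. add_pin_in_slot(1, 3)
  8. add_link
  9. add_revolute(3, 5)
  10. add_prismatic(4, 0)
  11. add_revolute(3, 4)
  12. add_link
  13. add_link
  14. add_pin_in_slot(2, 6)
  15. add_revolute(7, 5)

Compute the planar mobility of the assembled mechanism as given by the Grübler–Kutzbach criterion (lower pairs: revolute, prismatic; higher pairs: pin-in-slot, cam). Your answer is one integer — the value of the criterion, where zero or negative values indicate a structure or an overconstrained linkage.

M = 9

link 0 = ground. State L|J1|J2 = 1|0|0
+link1  2|0|0
+link2  3|0|0
C(0,1) f=2→J2  3|0|1
PS(0,2) f=2→J2  3|0|2
+link3  4|0|2
+link4  5|0|2
PS(1,3) f=2→J2  5|0|3
+link5  6|0|3
R(3,5) f=1→J1  6|1|3
P(4,0) f=1→J1  6|2|3
R(3,4) f=1→J1  6|3|3
+link6  7|3|3
+link7  8|3|3
PS(2,6) f=2→J2  8|3|4
R(7,5) f=1→J1  8|4|4
M = 3(8−1)−2·4−4 = 21−8−4 = 9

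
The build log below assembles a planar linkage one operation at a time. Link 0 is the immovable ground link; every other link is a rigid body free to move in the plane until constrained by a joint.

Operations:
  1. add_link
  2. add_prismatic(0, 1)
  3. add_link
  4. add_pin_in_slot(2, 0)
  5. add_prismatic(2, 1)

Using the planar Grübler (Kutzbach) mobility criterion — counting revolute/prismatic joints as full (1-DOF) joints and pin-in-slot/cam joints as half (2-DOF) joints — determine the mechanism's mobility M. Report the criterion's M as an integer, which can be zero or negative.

M = 1

[1;0;0] (link 0 is ground)
L+ [2;0;0]
P(0,1)∈J1 [2;1;0]
L+ [3;1;0]
PS(2,0)∈J2 [3;1;1]
P(2,1)∈J1 [3;2;1]
mobility = 6 − 4 − 1 = 1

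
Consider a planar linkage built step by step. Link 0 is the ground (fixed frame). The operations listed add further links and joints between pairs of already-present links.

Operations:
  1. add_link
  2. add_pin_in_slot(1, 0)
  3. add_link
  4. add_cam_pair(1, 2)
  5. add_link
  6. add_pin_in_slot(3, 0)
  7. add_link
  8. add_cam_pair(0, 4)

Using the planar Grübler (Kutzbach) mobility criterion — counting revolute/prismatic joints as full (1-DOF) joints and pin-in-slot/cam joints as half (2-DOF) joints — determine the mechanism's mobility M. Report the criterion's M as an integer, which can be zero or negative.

link 0 = ground. State L|J1|J2 = 1|0|0
+link1  2|0|0
PS(1,0) f=2→J2  2|0|1
+link2  3|0|1
C(1,2) f=2→J2  3|0|2
+link3  4|0|2
PS(3,0) f=2→J2  4|0|3
+link4  5|0|3
C(0,4) f=2→J2  5|0|4
M = 3(5−1)−2·0−4 = 12−0−4 = 8

M = 8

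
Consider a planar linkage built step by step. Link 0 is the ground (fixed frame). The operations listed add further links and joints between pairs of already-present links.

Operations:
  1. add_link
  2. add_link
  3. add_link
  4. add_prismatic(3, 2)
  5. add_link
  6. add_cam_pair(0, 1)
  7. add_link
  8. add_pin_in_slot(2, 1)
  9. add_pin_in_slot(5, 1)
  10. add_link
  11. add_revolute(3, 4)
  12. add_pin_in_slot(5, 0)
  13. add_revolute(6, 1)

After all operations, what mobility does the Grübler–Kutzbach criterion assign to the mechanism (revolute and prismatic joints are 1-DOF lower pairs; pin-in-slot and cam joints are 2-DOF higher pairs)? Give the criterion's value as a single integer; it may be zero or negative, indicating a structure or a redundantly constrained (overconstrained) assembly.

L=1 J1=0 J2=0
add link → L=2 J1=0 J2=0
add link → L=3 J1=0 J2=0
add link → L=4 J1=0 J2=0
P@3,2 dof=1 J1 → L=4 J1=1 J2=0
add link → L=5 J1=1 J2=0
C@0,1 dof=2 J2 → L=5 J1=1 J2=1
add link → L=6 J1=1 J2=1
PS@2,1 dof=2 J2 → L=6 J1=1 J2=2
PS@5,1 dof=2 J2 → L=6 J1=1 J2=3
add link → L=7 J1=1 J2=3
R@3,4 dof=1 J1 → L=7 J1=2 J2=3
PS@5,0 dof=2 J2 → L=7 J1=2 J2=4
R@6,1 dof=1 J1 → L=7 J1=3 J2=4
M=3(L−1)−2J1−J2=3·6−2·3−4=8

M = 8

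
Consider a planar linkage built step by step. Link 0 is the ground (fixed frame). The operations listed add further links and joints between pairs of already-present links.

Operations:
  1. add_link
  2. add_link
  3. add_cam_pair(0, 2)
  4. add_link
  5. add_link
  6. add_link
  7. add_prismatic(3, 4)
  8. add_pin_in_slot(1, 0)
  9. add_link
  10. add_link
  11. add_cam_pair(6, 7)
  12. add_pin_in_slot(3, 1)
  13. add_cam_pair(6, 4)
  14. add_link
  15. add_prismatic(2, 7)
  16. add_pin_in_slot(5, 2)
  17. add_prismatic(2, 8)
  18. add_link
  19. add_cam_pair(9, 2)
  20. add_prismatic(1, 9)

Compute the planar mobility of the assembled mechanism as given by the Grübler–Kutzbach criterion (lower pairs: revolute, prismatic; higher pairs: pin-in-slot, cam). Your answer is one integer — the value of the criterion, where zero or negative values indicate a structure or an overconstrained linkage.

L=1 J1=0 J2=0
add link → L=2 J1=0 J2=0
add link → L=3 J1=0 J2=0
C@0,2 dof=2 J2 → L=3 J1=0 J2=1
add link → L=4 J1=0 J2=1
add link → L=5 J1=0 J2=1
add link → L=6 J1=0 J2=1
P@3,4 dof=1 J1 → L=6 J1=1 J2=1
PS@1,0 dof=2 J2 → L=6 J1=1 J2=2
add link → L=7 J1=1 J2=2
add link → L=8 J1=1 J2=2
C@6,7 dof=2 J2 → L=8 J1=1 J2=3
PS@3,1 dof=2 J2 → L=8 J1=1 J2=4
C@6,4 dof=2 J2 → L=8 J1=1 J2=5
add link → L=9 J1=1 J2=5
P@2,7 dof=1 J1 → L=9 J1=2 J2=5
PS@5,2 dof=2 J2 → L=9 J1=2 J2=6
P@2,8 dof=1 J1 → L=9 J1=3 J2=6
add link → L=10 J1=3 J2=6
C@9,2 dof=2 J2 → L=10 J1=3 J2=7
P@1,9 dof=1 J1 → L=10 J1=4 J2=7
M=3(L−1)−2J1−J2=3·9−2·4−7=12

M = 12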